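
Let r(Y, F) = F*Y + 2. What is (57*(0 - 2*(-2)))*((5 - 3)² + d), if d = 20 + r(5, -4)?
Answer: 1368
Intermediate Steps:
r(Y, F) = 2 + F*Y
d = 2 (d = 20 + (2 - 4*5) = 20 + (2 - 20) = 20 - 18 = 2)
(57*(0 - 2*(-2)))*((5 - 3)² + d) = (57*(0 - 2*(-2)))*((5 - 3)² + 2) = (57*(0 + 4))*(2² + 2) = (57*4)*(4 + 2) = 228*6 = 1368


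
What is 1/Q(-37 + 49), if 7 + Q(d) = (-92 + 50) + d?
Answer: -1/37 ≈ -0.027027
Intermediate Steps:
Q(d) = -49 + d (Q(d) = -7 + ((-92 + 50) + d) = -7 + (-42 + d) = -49 + d)
1/Q(-37 + 49) = 1/(-49 + (-37 + 49)) = 1/(-49 + 12) = 1/(-37) = -1/37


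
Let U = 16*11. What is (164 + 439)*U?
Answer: 106128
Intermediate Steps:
U = 176
(164 + 439)*U = (164 + 439)*176 = 603*176 = 106128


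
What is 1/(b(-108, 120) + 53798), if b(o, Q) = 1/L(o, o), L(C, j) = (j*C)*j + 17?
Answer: 1259695/67769071609 ≈ 1.8588e-5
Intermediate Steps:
L(C, j) = 17 + C*j² (L(C, j) = (C*j)*j + 17 = C*j² + 17 = 17 + C*j²)
b(o, Q) = 1/(17 + o³) (b(o, Q) = 1/(17 + o*o²) = 1/(17 + o³))
1/(b(-108, 120) + 53798) = 1/(1/(17 + (-108)³) + 53798) = 1/(1/(17 - 1259712) + 53798) = 1/(1/(-1259695) + 53798) = 1/(-1/1259695 + 53798) = 1/(67769071609/1259695) = 1259695/67769071609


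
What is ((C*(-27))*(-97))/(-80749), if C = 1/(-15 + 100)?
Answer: -2619/6863665 ≈ -0.00038157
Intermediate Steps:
C = 1/85 ≈ 0.011765
((C*(-27))*(-97))/(-80749) = (((1/85)*(-27))*(-97))/(-80749) = -27/85*(-97)*(-1/80749) = (2619/85)*(-1/80749) = -2619/6863665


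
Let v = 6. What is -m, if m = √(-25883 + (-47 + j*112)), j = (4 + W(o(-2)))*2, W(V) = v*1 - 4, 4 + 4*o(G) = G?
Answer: -I*√24586 ≈ -156.8*I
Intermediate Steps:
o(G) = -1 + G/4
W(V) = 2 (W(V) = 6*1 - 4 = 6 - 4 = 2)
j = 12 (j = (4 + 2)*2 = 6*2 = 12)
m = I*√24586 (m = √(-25883 + (-47 + 12*112)) = √(-25883 + (-47 + 1344)) = √(-25883 + 1297) = √(-24586) = I*√24586 ≈ 156.8*I)
-m = -I*√24586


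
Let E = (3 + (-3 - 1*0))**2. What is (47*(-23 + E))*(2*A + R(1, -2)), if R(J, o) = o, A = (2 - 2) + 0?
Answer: 2162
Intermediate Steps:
A = 0 (A = 0 + 0 = 0)
E = 0 (E = (3 + (-3 + 0))**2 = (3 - 3)**2 = 0**2 = 0)
(47*(-23 + E))*(2*A + R(1, -2)) = (47*(-23 + 0))*(2*0 - 2) = (47*(-23))*(0 - 2) = -1081*(-2) = 2162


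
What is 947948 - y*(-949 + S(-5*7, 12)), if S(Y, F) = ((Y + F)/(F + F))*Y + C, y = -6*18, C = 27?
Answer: 1703989/2 ≈ 8.5199e+5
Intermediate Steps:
y = -108
S(Y, F) = 27 + Y*(F + Y)/(2*F) (S(Y, F) = ((Y + F)/(F + F))*Y + 27 = ((F + Y)/((2*F)))*Y + 27 = ((F + Y)*(1/(2*F)))*Y + 27 = ((F + Y)/(2*F))*Y + 27 = Y*(F + Y)/(2*F) + 27 = 27 + Y*(F + Y)/(2*F))
947948 - y*(-949 + S(-5*7, 12)) = 947948 - (-108)*(-949 + (½)*((-5*7)² + 12*(54 - 5*7))/12) = 947948 - (-108)*(-949 + (½)*(1/12)*((-35)² + 12*(54 - 35))) = 947948 - (-108)*(-949 + (½)*(1/12)*(1225 + 12*19)) = 947948 - (-108)*(-949 + (½)*(1/12)*(1225 + 228)) = 947948 - (-108)*(-949 + (½)*(1/12)*1453) = 947948 - (-108)*(-949 + 1453/24) = 947948 - (-108)*(-21323)/24 = 947948 - 1*191907/2 = 947948 - 191907/2 = 1703989/2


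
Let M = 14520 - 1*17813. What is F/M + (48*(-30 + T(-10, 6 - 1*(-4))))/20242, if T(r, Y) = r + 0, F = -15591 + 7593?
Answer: 77786478/33328453 ≈ 2.3339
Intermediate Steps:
F = -7998
M = -3293 (M = 14520 - 17813 = -3293)
T(r, Y) = r
F/M + (48*(-30 + T(-10, 6 - 1*(-4))))/20242 = -7998/(-3293) + (48*(-30 - 10))/20242 = -7998*(-1/3293) + (48*(-40))*(1/20242) = 7998/3293 - 1920*1/20242 = 7998/3293 - 960/10121 = 77786478/33328453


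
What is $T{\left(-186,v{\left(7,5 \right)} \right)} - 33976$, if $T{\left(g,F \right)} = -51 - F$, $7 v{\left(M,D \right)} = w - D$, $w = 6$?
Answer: $- \frac{238190}{7} \approx -34027.0$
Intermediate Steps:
$v{\left(M,D \right)} = \frac{6}{7} - \frac{D}{7}$ ($v{\left(M,D \right)} = \frac{6 - D}{7} = \frac{6}{7} - \frac{D}{7}$)
$T{\left(-186,v{\left(7,5 \right)} \right)} - 33976 = \left(-51 - \left(\frac{6}{7} - \frac{5}{7}\right)\right) - 33976 = \left(-51 - \frac{1}{7}\right) - 33976 = - \frac{358}{7} - 33976 = - \frac{238190}{7}$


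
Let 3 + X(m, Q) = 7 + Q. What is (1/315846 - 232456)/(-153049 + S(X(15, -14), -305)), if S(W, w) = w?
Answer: 73420297775/48436247484 ≈ 1.5158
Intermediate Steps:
X(m, Q) = 4 + Q (X(m, Q) = -3 + (7 + Q) = 4 + Q)
(1/315846 - 232456)/(-153049 + S(X(15, -14), -305)) = (1/315846 - 232456)/(-153049 - 305) = (1/315846 - 232456)/(-153354) = -73420297775/315846*(-1/153354) = 73420297775/48436247484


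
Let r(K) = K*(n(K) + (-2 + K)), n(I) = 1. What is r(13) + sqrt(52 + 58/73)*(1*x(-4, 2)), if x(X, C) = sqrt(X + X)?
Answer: 156 + 4*I*sqrt(140671)/73 ≈ 156.0 + 20.551*I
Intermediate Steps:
x(X, C) = sqrt(2)*sqrt(X) (x(X, C) = sqrt(2*X) = sqrt(2)*sqrt(X))
r(K) = K*(-1 + K) (r(K) = K*(1 + (-2 + K)) = K*(-1 + K))
r(13) + sqrt(52 + 58/73)*(1*x(-4, 2)) = 13*(-1 + 13) + sqrt(52 + 58/73)*(1*(sqrt(2)*sqrt(-4))) = 13*12 + sqrt(52 + 58*(1/73))*(1*(sqrt(2)*(2*I))) = 156 + sqrt(52 + 58/73)*(1*(2*I*sqrt(2))) = 156 + sqrt(3854/73)*(2*I*sqrt(2)) = 156 + (sqrt(281342)/73)*(2*I*sqrt(2)) = 156 + 4*I*sqrt(140671)/73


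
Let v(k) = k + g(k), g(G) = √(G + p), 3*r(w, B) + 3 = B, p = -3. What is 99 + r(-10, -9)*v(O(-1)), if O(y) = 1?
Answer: 95 - 4*I*√2 ≈ 95.0 - 5.6569*I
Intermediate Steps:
r(w, B) = -1 + B/3
g(G) = √(-3 + G) (g(G) = √(G - 3) = √(-3 + G))
v(k) = k + √(-3 + k)
99 + r(-10, -9)*v(O(-1)) = 99 + (-1 + (⅓)*(-9))*(1 + √(-3 + 1)) = 99 + (-1 - 3)*(1 + √(-2)) = 99 - 4*(1 + I*√2) = 99 + (-4 - 4*I*√2) = 95 - 4*I*√2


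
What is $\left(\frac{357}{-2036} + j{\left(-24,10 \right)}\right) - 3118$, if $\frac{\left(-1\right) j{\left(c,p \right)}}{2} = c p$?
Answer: $- \frac{5371325}{2036} \approx -2638.2$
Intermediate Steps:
$j{\left(c,p \right)} = - 2 c p$
$\left(\frac{357}{-2036} + j{\left(-24,10 \right)}\right) - 3118 = \left(\frac{357}{-2036} - \left(-48\right) 10\right) - 3118 = \left(357 \left(- \frac{1}{2036}\right) + 480\right) - 3118 = \left(- \frac{357}{2036} + 480\right) - 3118 = \frac{976923}{2036} - 3118 = - \frac{5371325}{2036}$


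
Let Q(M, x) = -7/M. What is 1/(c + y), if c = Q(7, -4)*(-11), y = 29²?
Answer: 1/852 ≈ 0.0011737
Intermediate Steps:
y = 841
c = 11 (c = -7/7*(-11) = -7*⅐*(-11) = -1*(-11) = 11)
1/(c + y) = 1/(11 + 841) = 1/852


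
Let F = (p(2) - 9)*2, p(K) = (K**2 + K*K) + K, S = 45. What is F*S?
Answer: 90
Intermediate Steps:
p(K) = K + 2*K**2 (p(K) = (K**2 + K**2) + K = 2*K**2 + K = K + 2*K**2)
F = 2 (F = (2*(1 + 2*2) - 9)*2 = (2*(1 + 4) - 9)*2 = (2*5 - 9)*2 = (10 - 9)*2 = 1*2 = 2)
F*S = 2*45 = 90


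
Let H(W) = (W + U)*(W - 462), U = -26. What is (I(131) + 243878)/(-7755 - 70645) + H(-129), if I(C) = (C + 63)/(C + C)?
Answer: 188157608777/2054080 ≈ 91602.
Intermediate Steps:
I(C) = (63 + C)/(2*C) (I(C) = (63 + C)/((2*C)) = (63 + C)*(1/(2*C)) = (63 + C)/(2*C))
H(W) = (-462 + W)*(-26 + W) (H(W) = (W - 26)*(W - 462) = (-26 + W)*(-462 + W) = (-462 + W)*(-26 + W))
(I(131) + 243878)/(-7755 - 70645) + H(-129) = ((½)*(63 + 131)/131 + 243878)/(-7755 - 70645) + (12012 + (-129)² - 488*(-129)) = ((½)*(1/131)*194 + 243878)/(-78400) + (12012 + 16641 + 62952) = (97/131 + 243878)*(-1/78400) + 91605 = (31948115/131)*(-1/78400) + 91605 = -6389623/2054080 + 91605 = 188157608777/2054080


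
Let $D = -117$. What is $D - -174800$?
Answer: $174683$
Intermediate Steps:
$D - -174800 = -117 - -174800 = -117 + 174800 = 174683$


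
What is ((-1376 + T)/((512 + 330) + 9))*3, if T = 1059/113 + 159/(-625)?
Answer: -289608276/60101875 ≈ -4.8186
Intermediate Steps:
T = 643908/70625 (T = 1059*(1/113) + 159*(-1/625) = 1059/113 - 159/625 = 643908/70625 ≈ 9.1173)
((-1376 + T)/((512 + 330) + 9))*3 = ((-1376 + 643908/70625)/((512 + 330) + 9))*3 = -96536092/(70625*(842 + 9))*3 = -96536092/70625/851*3 = -96536092/70625*1/851*3 = -96536092/60101875*3 = -289608276/60101875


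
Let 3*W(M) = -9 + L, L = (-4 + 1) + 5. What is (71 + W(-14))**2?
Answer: 42436/9 ≈ 4715.1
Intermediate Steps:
L = 2 (L = -3 + 5 = 2)
W(M) = -7/3 (W(M) = (-9 + 2)/3 = (1/3)*(-7) = -7/3)
(71 + W(-14))**2 = (71 - 7/3)**2 = (206/3)**2 = 42436/9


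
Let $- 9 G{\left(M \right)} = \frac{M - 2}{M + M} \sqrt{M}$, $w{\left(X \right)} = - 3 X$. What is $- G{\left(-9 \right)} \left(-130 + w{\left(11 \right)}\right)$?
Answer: $- \frac{1793 i}{54} \approx - 33.204 i$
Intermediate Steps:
$G{\left(M \right)} = - \frac{-2 + M}{18 \sqrt{M}}$ ($G{\left(M \right)} = - \frac{\frac{M - 2}{M + M} \sqrt{M}}{9} = - \frac{\frac{-2 + M}{2 M} \sqrt{M}}{9} = - \frac{\frac{1}{2} \frac{1}{\sqrt{M}} \left(-2 + M\right)}{9} = - \frac{-2 + M}{18 \sqrt{M}}$)
$- G{\left(-9 \right)} \left(-130 + w{\left(11 \right)}\right) = - \frac{2 - -9}{18 \cdot 3 i} \left(-130 - 33\right) = - \frac{- \frac{i}{3} \left(2 + 9\right)}{18} \left(-130 - 33\right) = - \frac{1}{18} \left(- \frac{i}{3}\right) 11 \left(-163\right) = - - \frac{11 i}{54} \left(-163\right) = - \frac{1793 i}{54}$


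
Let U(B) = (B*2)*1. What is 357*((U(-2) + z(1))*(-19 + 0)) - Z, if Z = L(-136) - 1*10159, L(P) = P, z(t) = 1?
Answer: 30644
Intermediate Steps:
U(B) = 2*B (U(B) = (2*B)*1 = 2*B)
Z = -10295 (Z = -136 - 1*10159 = -136 - 10159 = -10295)
357*((U(-2) + z(1))*(-19 + 0)) - Z = 357*((2*(-2) + 1)*(-19 + 0)) - 1*(-10295) = 357*((-4 + 1)*(-19)) + 10295 = 357*(-3*(-19)) + 10295 = 357*57 + 10295 = 20349 + 10295 = 30644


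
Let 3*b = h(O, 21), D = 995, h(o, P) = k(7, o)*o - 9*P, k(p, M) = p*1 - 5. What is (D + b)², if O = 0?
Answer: 868624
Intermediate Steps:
k(p, M) = -5 + p (k(p, M) = p - 5 = -5 + p)
h(o, P) = -9*P + 2*o (h(o, P) = (-5 + 7)*o - 9*P = 2*o - 9*P = -9*P + 2*o)
b = -63 (b = (-9*21 + 2*0)/3 = (-189 + 0)/3 = (⅓)*(-189) = -63)
(D + b)² = (995 - 63)² = 932² = 868624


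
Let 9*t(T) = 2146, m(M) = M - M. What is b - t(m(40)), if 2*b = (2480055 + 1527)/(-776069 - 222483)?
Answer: -2154059711/8986968 ≈ -239.69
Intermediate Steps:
m(M) = 0
t(T) = 2146/9 (t(T) = (⅑)*2146 = 2146/9)
b = -1240791/998552 (b = ((2480055 + 1527)/(-776069 - 222483))/2 = (2481582/(-998552))/2 = (2481582*(-1/998552))/2 = (½)*(-1240791/499276) = -1240791/998552 ≈ -1.2426)
b - t(m(40)) = -1240791/998552 - 1*2146/9 = -1240791/998552 - 2146/9 = -2154059711/8986968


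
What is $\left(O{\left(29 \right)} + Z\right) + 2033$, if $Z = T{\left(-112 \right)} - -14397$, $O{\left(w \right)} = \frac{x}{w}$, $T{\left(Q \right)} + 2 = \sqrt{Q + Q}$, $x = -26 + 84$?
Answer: $16430 + 4 i \sqrt{14} \approx 16430.0 + 14.967 i$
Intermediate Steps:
$x = 58$
$T{\left(Q \right)} = -2 + \sqrt{2} \sqrt{Q}$ ($T{\left(Q \right)} = -2 + \sqrt{Q + Q} = -2 + \sqrt{2 Q} = -2 + \sqrt{2} \sqrt{Q}$)
$O{\left(w \right)} = \frac{58}{w}$
$Z = 14395 + 4 i \sqrt{14}$ ($Z = \left(-2 + \sqrt{2} \sqrt{-112}\right) - -14397 = \left(-2 + \sqrt{2} \cdot 4 i \sqrt{7}\right) + 14397 = \left(-2 + 4 i \sqrt{14}\right) + 14397 = 14395 + 4 i \sqrt{14} \approx 14395.0 + 14.967 i$)
$\left(O{\left(29 \right)} + Z\right) + 2033 = \left(\frac{58}{29} + \left(14395 + 4 i \sqrt{14}\right)\right) + 2033 = \left(58 \cdot \frac{1}{29} + \left(14395 + 4 i \sqrt{14}\right)\right) + 2033 = \left(2 + \left(14395 + 4 i \sqrt{14}\right)\right) + 2033 = \left(14397 + 4 i \sqrt{14}\right) + 2033 = 16430 + 4 i \sqrt{14}$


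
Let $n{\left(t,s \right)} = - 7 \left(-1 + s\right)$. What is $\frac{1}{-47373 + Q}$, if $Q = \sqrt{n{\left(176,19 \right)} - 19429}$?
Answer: $- \frac{47373}{2244220684} - \frac{i \sqrt{19555}}{2244220684} \approx -2.1109 \cdot 10^{-5} - 6.2311 \cdot 10^{-8} i$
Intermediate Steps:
$n{\left(t,s \right)} = 7 - 7 s$
$Q = i \sqrt{19555}$ ($Q = \sqrt{\left(7 - 133\right) - 19429} = \sqrt{-126 - 19429} = \sqrt{-19555} = i \sqrt{19555} \approx 139.84 i$)
$\frac{1}{-47373 + Q} = \frac{1}{-47373 + i \sqrt{19555}}$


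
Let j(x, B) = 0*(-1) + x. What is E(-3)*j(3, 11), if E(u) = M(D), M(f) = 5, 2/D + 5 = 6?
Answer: 15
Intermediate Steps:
D = 2 (D = 2/(-5 + 6) = 2/1 = 2*1 = 2)
j(x, B) = x (j(x, B) = 0 + x = x)
E(u) = 5
E(-3)*j(3, 11) = 5*3 = 15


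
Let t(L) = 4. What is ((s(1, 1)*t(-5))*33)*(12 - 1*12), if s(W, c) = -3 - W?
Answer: 0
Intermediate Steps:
((s(1, 1)*t(-5))*33)*(12 - 1*12) = (((-3 - 1*1)*4)*33)*(12 - 1*12) = (((-3 - 1)*4)*33)*(12 - 12) = (-4*4*33)*0 = -16*33*0 = -528*0 = 0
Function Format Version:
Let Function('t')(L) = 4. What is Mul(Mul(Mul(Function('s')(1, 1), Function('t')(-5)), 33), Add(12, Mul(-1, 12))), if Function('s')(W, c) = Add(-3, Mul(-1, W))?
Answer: 0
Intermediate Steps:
Mul(Mul(Mul(Function('s')(1, 1), Function('t')(-5)), 33), Add(12, Mul(-1, 12))) = Mul(Mul(Mul(Add(-3, Mul(-1, 1)), 4), 33), Add(12, Mul(-1, 12))) = Mul(Mul(Mul(Add(-3, -1), 4), 33), Add(12, -12)) = Mul(Mul(Mul(-4, 4), 33), 0) = Mul(Mul(-16, 33), 0) = Mul(-528, 0) = 0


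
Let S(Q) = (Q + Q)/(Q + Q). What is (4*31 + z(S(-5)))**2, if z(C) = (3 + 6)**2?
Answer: 42025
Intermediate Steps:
S(Q) = 1 (S(Q) = (2*Q)/((2*Q)) = (2*Q)*(1/(2*Q)) = 1)
z(C) = 81 (z(C) = 9**2 = 81)
(4*31 + z(S(-5)))**2 = (4*31 + 81)**2 = (124 + 81)**2 = 205**2 = 42025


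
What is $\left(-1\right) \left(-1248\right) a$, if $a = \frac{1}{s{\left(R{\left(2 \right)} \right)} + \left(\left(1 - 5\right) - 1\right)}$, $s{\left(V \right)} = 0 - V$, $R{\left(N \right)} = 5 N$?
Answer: $- \frac{416}{5} \approx -83.2$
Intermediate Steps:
$s{\left(V \right)} = - V$
$a = - \frac{1}{15}$ ($a = \frac{1}{- 5 \cdot 2 + \left(\left(1 - 5\right) - 1\right)} = \frac{1}{\left(-1\right) 10 - 5} = \frac{1}{-10 - 5} = \frac{1}{-15} = - \frac{1}{15} \approx -0.066667$)
$\left(-1\right) \left(-1248\right) a = \left(-1\right) \left(-1248\right) \left(- \frac{1}{15}\right) = 1248 \left(- \frac{1}{15}\right) = - \frac{416}{5}$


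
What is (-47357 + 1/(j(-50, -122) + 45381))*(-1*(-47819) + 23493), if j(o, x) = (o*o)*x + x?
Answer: -877177145213856/259741 ≈ -3.3771e+9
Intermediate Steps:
j(o, x) = x + x*o² (j(o, x) = o²*x + x = x*o² + x = x + x*o²)
(-47357 + 1/(j(-50, -122) + 45381))*(-1*(-47819) + 23493) = (-47357 + 1/(-122*(1 + (-50)²) + 45381))*(-1*(-47819) + 23493) = (-47357 + 1/(-122*(1 + 2500) + 45381))*(47819 + 23493) = (-47357 + 1/(-122*2501 + 45381))*71312 = (-47357 + 1/(-305122 + 45381))*71312 = (-47357 + 1/(-259741))*71312 = (-47357 - 1/259741)*71312 = -12300554538/259741*71312 = -877177145213856/259741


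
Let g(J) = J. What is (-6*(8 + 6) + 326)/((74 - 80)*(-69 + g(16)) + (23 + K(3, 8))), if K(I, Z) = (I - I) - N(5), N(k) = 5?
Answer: 121/168 ≈ 0.72024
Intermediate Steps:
K(I, Z) = -5 (K(I, Z) = (I - I) - 1*5 = 0 - 5 = -5)
(-6*(8 + 6) + 326)/((74 - 80)*(-69 + g(16)) + (23 + K(3, 8))) = (-6*(8 + 6) + 326)/((74 - 80)*(-69 + 16) + (23 - 5)) = (-6*14 + 326)/(-6*(-53) + 18) = (-84 + 326)/(318 + 18) = 242/336 = 242*(1/336) = 121/168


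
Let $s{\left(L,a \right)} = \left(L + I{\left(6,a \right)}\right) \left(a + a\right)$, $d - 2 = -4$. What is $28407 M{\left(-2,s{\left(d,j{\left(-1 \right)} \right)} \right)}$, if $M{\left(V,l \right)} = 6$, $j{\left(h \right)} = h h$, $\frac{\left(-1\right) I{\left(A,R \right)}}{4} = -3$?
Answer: $170442$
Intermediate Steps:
$I{\left(A,R \right)} = 12$ ($I{\left(A,R \right)} = \left(-4\right) \left(-3\right) = 12$)
$j{\left(h \right)} = h^{2}$
$d = -2$ ($d = 2 - 4 = -2$)
$s{\left(L,a \right)} = 2 a \left(12 + L\right)$ ($s{\left(L,a \right)} = \left(L + 12\right) \left(a + a\right) = \left(12 + L\right) 2 a = 2 a \left(12 + L\right)$)
$28407 M{\left(-2,s{\left(d,j{\left(-1 \right)} \right)} \right)} = 28407 \cdot 6 = 170442$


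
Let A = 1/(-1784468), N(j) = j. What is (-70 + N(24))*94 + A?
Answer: -7716039633/1784468 ≈ -4324.0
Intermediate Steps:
A = -1/1784468 ≈ -5.6039e-7
(-70 + N(24))*94 + A = (-70 + 24)*94 - 1/1784468 = -46*94 - 1/1784468 = -4324 - 1/1784468 = -7716039633/1784468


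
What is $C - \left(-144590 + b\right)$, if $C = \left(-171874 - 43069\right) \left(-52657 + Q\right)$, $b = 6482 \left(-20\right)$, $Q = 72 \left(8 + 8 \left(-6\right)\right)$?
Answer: $11937563621$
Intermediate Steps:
$Q = -2880$ ($Q = 72 \left(8 - 48\right) = 72 \left(-40\right) = -2880$)
$b = -129640$
$C = 11937289391$ ($C = \left(-171874 - 43069\right) \left(-52657 - 2880\right) = \left(-214943\right) \left(-55537\right) = 11937289391$)
$C - \left(-144590 + b\right) = 11937289391 - \left(-144590 - 129640\right) = 11937289391 - -274230 = 11937289391 + 274230 = 11937563621$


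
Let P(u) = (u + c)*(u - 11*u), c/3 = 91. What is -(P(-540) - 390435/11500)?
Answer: 3316218087/2300 ≈ 1.4418e+6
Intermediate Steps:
c = 273 (c = 3*91 = 273)
P(u) = -10*u*(273 + u) (P(u) = (u + 273)*(u - 11*u) = (273 + u)*(-10*u) = -10*u*(273 + u))
-(P(-540) - 390435/11500) = -(-10*(-540)*(273 - 540) - 390435/11500) = -(-10*(-540)*(-267) - 390435/11500) = -(-1441800 - 1*78087/2300) = -(-1441800 - 78087/2300) = -1*(-3316218087/2300) = 3316218087/2300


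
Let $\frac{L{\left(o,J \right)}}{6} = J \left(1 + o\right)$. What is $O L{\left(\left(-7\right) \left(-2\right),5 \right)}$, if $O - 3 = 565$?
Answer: $255600$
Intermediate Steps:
$L{\left(o,J \right)} = 6 J \left(1 + o\right)$
$O = 568$ ($O = 3 + 565 = 568$)
$O L{\left(\left(-7\right) \left(-2\right),5 \right)} = 568 \cdot 6 \cdot 5 \left(1 - -14\right) = 568 \cdot 6 \cdot 5 \left(1 + 14\right) = 568 \cdot 6 \cdot 5 \cdot 15 = 568 \cdot 450 = 255600$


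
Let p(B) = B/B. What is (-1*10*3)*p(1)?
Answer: -30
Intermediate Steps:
p(B) = 1
(-1*10*3)*p(1) = (-1*10*3)*1 = -10*3*1 = -30*1 = -30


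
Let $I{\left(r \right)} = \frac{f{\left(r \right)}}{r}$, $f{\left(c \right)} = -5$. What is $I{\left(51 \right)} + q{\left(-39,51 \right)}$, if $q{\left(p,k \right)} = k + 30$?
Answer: $\frac{4126}{51} \approx 80.902$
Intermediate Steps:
$q{\left(p,k \right)} = 30 + k$
$I{\left(r \right)} = - \frac{5}{r}$
$I{\left(51 \right)} + q{\left(-39,51 \right)} = - \frac{5}{51} + \left(30 + 51\right) = \left(-5\right) \frac{1}{51} + 81 = - \frac{5}{51} + 81 = \frac{4126}{51}$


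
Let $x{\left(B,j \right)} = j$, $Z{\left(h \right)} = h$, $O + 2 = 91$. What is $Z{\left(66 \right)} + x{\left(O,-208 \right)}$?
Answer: $-142$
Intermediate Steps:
$O = 89$ ($O = -2 + 91 = 89$)
$Z{\left(66 \right)} + x{\left(O,-208 \right)} = 66 - 208 = -142$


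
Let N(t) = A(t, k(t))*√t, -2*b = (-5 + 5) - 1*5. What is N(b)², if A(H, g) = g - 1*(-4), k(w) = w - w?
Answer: 40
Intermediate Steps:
k(w) = 0
A(H, g) = 4 + g (A(H, g) = g + 4 = 4 + g)
b = 5/2 (b = -((-5 + 5) - 1*5)/2 = -(0 - 5)/2 = -½*(-5) = 5/2 ≈ 2.5000)
N(t) = 4*√t (N(t) = (4 + 0)*√t = 4*√t)
N(b)² = (4*√(5/2))² = (4*(√10/2))² = (2*√10)² = 40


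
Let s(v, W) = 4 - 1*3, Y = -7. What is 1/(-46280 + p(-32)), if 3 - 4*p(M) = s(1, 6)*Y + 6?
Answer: -1/46279 ≈ -2.1608e-5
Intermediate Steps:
s(v, W) = 1 (s(v, W) = 4 - 3 = 1)
p(M) = 1 (p(M) = 3/4 - (1*(-7) + 6)/4 = 3/4 - (-7 + 6)/4 = 3/4 - 1/4*(-1) = 3/4 + 1/4 = 1)
1/(-46280 + p(-32)) = 1/(-46280 + 1) = 1/(-46279) = -1/46279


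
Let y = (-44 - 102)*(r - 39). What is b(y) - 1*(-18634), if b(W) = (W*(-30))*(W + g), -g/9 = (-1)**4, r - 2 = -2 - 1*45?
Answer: -4508840966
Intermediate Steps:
r = -45 (r = 2 + (-2 - 1*45) = 2 + (-2 - 45) = 2 - 47 = -45)
g = -9 (g = -9*(-1)**4 = -9*1 = -9)
y = 12264 (y = (-44 - 102)*(-45 - 39) = -146*(-84) = 12264)
b(W) = -30*W*(-9 + W) (b(W) = (W*(-30))*(W - 9) = (-30*W)*(-9 + W) = -30*W*(-9 + W))
b(y) - 1*(-18634) = 30*12264*(9 - 1*12264) - 1*(-18634) = 30*12264*(9 - 12264) + 18634 = 30*12264*(-12255) + 18634 = -4508859600 + 18634 = -4508840966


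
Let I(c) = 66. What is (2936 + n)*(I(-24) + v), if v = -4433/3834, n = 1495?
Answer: 367198447/1278 ≈ 2.8732e+5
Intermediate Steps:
v = -4433/3834 (v = -4433*1/3834 = -4433/3834 ≈ -1.1562)
(2936 + n)*(I(-24) + v) = (2936 + 1495)*(66 - 4433/3834) = 4431*(248611/3834) = 367198447/1278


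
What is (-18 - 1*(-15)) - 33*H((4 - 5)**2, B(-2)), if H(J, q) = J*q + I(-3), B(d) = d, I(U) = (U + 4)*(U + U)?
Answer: 261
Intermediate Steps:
I(U) = 2*U*(4 + U) (I(U) = (4 + U)*(2*U) = 2*U*(4 + U))
H(J, q) = -6 + J*q (H(J, q) = J*q + 2*(-3)*(4 - 3) = J*q + 2*(-3)*1 = J*q - 6 = -6 + J*q)
(-18 - 1*(-15)) - 33*H((4 - 5)**2, B(-2)) = (-18 - 1*(-15)) - 33*(-6 + (4 - 5)**2*(-2)) = (-18 + 15) - 33*(-6 + (-1)**2*(-2)) = -3 - 33*(-6 + 1*(-2)) = -3 - 33*(-6 - 2) = -3 - 33*(-8) = -3 + 264 = 261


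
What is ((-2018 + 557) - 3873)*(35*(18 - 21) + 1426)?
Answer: -7046214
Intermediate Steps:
((-2018 + 557) - 3873)*(35*(18 - 21) + 1426) = (-1461 - 3873)*(35*(-3) + 1426) = -5334*(-105 + 1426) = -5334*1321 = -7046214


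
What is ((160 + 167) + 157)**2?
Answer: 234256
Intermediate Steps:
((160 + 167) + 157)**2 = (327 + 157)**2 = 484**2 = 234256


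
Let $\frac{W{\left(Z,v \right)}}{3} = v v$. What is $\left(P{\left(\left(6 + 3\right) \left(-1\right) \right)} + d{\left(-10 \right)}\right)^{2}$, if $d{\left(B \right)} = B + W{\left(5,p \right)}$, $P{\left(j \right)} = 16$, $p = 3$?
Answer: $1089$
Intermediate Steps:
$W{\left(Z,v \right)} = 3 v^{2}$ ($W{\left(Z,v \right)} = 3 v v = 3 v^{2}$)
$d{\left(B \right)} = 27 + B$ ($d{\left(B \right)} = B + 3 \cdot 3^{2} = B + 3 \cdot 9 = B + 27 = 27 + B$)
$\left(P{\left(\left(6 + 3\right) \left(-1\right) \right)} + d{\left(-10 \right)}\right)^{2} = \left(16 + \left(27 - 10\right)\right)^{2} = \left(16 + 17\right)^{2} = 33^{2} = 1089$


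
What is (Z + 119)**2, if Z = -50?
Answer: 4761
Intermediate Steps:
(Z + 119)**2 = (-50 + 119)**2 = 69**2 = 4761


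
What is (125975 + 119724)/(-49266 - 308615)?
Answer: -245699/357881 ≈ -0.68654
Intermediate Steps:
(125975 + 119724)/(-49266 - 308615) = 245699/(-357881) = 245699*(-1/357881) = -245699/357881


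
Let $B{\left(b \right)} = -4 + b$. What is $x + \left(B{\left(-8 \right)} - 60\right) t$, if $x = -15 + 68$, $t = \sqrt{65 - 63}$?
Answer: $53 - 72 \sqrt{2} \approx -48.823$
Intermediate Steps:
$t = \sqrt{2} \approx 1.4142$
$x = 53$
$x + \left(B{\left(-8 \right)} - 60\right) t = 53 + \left(\left(-4 - 8\right) - 60\right) \sqrt{2} = 53 + \left(-12 - 60\right) \sqrt{2} = 53 - 72 \sqrt{2}$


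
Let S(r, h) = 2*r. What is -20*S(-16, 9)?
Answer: 640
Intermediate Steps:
-20*S(-16, 9) = -40*(-16) = -20*(-32) = 640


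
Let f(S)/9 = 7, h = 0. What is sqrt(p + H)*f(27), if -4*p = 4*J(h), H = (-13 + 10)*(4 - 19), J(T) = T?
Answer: 189*sqrt(5) ≈ 422.62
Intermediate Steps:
f(S) = 63 (f(S) = 9*7 = 63)
H = 45 (H = -3*(-15) = 45)
p = 0 (p = -0 = -1/4*0 = 0)
sqrt(p + H)*f(27) = sqrt(0 + 45)*63 = sqrt(45)*63 = (3*sqrt(5))*63 = 189*sqrt(5)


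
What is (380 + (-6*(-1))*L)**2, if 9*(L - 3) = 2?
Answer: 1435204/9 ≈ 1.5947e+5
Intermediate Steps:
L = 29/9 (L = 3 + (1/9)*2 = 3 + 2/9 = 29/9 ≈ 3.2222)
(380 + (-6*(-1))*L)**2 = (380 - 6*(-1)*(29/9))**2 = (380 + 6*(29/9))**2 = (380 + 58/3)**2 = (1198/3)**2 = 1435204/9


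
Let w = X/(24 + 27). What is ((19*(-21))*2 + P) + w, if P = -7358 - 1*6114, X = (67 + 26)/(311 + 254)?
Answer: -137063319/9605 ≈ -14270.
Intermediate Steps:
X = 93/565 ≈ 0.16460
P = -13472 (P = -7358 - 6114 = -13472)
w = 31/9605 (w = (93/565)/(24 + 27) = (93/565)/51 = (1/51)*(93/565) = 31/9605 ≈ 0.0032275)
((19*(-21))*2 + P) + w = ((19*(-21))*2 - 13472) + 31/9605 = (-399*2 - 13472) + 31/9605 = (-798 - 13472) + 31/9605 = -14270 + 31/9605 = -137063319/9605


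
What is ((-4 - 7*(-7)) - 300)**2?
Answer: 65025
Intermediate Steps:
((-4 - 7*(-7)) - 300)**2 = ((-4 + 49) - 300)**2 = (45 - 300)**2 = (-255)**2 = 65025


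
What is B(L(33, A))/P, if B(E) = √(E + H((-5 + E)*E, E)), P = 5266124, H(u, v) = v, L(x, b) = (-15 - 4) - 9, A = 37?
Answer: I*√14/2633062 ≈ 1.421e-6*I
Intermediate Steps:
L(x, b) = -28 (L(x, b) = -19 - 9 = -28)
B(E) = √2*√E (B(E) = √(E + E) = √(2*E) = √2*√E)
B(L(33, A))/P = (√2*√(-28))/5266124 = (√2*(2*I*√7))*(1/5266124) = (2*I*√14)*(1/5266124) = I*√14/2633062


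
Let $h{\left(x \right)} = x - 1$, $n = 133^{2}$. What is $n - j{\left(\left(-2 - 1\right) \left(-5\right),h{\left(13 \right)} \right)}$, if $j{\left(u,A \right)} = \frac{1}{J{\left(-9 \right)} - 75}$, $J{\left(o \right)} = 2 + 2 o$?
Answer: $\frac{1609700}{91} \approx 17689.0$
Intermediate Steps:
$n = 17689$
$h{\left(x \right)} = -1 + x$ ($h{\left(x \right)} = x - 1 = -1 + x$)
$j{\left(u,A \right)} = - \frac{1}{91}$ ($j{\left(u,A \right)} = \frac{1}{\left(2 + 2 \left(-9\right)\right) - 75} = \frac{1}{\left(2 - 18\right) - 75} = \frac{1}{-16 - 75} = \frac{1}{-91} = - \frac{1}{91}$)
$n - j{\left(\left(-2 - 1\right) \left(-5\right),h{\left(13 \right)} \right)} = 17689 - - \frac{1}{91} = 17689 + \frac{1}{91} = \frac{1609700}{91}$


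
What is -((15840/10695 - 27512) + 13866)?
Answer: 9728542/713 ≈ 13645.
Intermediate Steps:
-((15840/10695 - 27512) + 13866) = -((15840*(1/10695) - 27512) + 13866) = -((1056/713 - 27512) + 13866) = -(-19615000/713 + 13866) = -1*(-9728542/713) = 9728542/713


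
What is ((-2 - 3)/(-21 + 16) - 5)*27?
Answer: -108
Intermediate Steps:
((-2 - 3)/(-21 + 16) - 5)*27 = (-5/(-5) - 5)*27 = (-5*(-⅕) - 5)*27 = (1 - 5)*27 = -4*27 = -108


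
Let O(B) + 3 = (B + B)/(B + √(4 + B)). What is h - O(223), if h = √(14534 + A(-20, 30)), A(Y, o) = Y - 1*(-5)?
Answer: 24524/24751 + √14519 + 223*√227/24751 ≈ 121.62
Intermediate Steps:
A(Y, o) = 5 + Y (A(Y, o) = Y + 5 = 5 + Y)
O(B) = -3 + 2*B/(B + √(4 + B)) (O(B) = -3 + (B + B)/(B + √(4 + B)) = -3 + (2*B)/(B + √(4 + B)) = -3 + 2*B/(B + √(4 + B)))
h = √14519 (h = √(14534 + (5 - 20)) = √(14534 - 15) = √14519 ≈ 120.49)
h - O(223) = √14519 - (-1*223 - 3*√(4 + 223))/(223 + √(4 + 223)) = √14519 - (-223 - 3*√227)/(223 + √227)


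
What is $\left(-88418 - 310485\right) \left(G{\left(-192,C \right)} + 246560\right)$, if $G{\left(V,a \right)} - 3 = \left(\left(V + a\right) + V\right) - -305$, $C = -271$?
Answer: $-98215104339$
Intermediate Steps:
$G{\left(V,a \right)} = 308 + a + 2 V$ ($G{\left(V,a \right)} = 3 - \left(-305 - a - 2 V\right) = 3 + \left(\left(a + 2 V\right) + 305\right) = 3 + \left(305 + a + 2 V\right) = 308 + a + 2 V$)
$\left(-88418 - 310485\right) \left(G{\left(-192,C \right)} + 246560\right) = \left(-88418 - 310485\right) \left(\left(308 - 271 + 2 \left(-192\right)\right) + 246560\right) = - 398903 \left(\left(308 - 271 - 384\right) + 246560\right) = - 398903 \left(-347 + 246560\right) = \left(-398903\right) 246213 = -98215104339$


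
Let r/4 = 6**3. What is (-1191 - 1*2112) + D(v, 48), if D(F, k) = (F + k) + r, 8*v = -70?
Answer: -9599/4 ≈ -2399.8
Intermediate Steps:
r = 864 (r = 4*6**3 = 4*216 = 864)
v = -35/4 (v = (1/8)*(-70) = -35/4 ≈ -8.7500)
D(F, k) = 864 + F + k (D(F, k) = (F + k) + 864 = 864 + F + k)
(-1191 - 1*2112) + D(v, 48) = (-1191 - 1*2112) + (864 - 35/4 + 48) = (-1191 - 2112) + 3613/4 = -3303 + 3613/4 = -9599/4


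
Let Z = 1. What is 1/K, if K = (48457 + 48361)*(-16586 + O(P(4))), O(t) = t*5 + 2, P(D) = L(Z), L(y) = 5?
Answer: -1/1603209262 ≈ -6.2375e-10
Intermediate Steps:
P(D) = 5
O(t) = 2 + 5*t (O(t) = 5*t + 2 = 2 + 5*t)
K = -1603209262 (K = (48457 + 48361)*(-16586 + (2 + 5*5)) = 96818*(-16586 + (2 + 25)) = 96818*(-16586 + 27) = 96818*(-16559) = -1603209262)
1/K = 1/(-1603209262) = -1/1603209262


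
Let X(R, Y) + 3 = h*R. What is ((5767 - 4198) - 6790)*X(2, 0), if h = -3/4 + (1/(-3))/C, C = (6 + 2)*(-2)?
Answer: 558647/24 ≈ 23277.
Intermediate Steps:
C = -16 (C = 8*(-2) = -16)
h = -35/48 (h = -3/4 + (1/(-3))/(-16) = -3*¼ + (1*(-⅓))*(-1/16) = -¾ - ⅓*(-1/16) = -¾ + 1/48 = -35/48 ≈ -0.72917)
X(R, Y) = -3 - 35*R/48
((5767 - 4198) - 6790)*X(2, 0) = ((5767 - 4198) - 6790)*(-3 - 35/48*2) = (1569 - 6790)*(-3 - 35/24) = -5221*(-107/24) = 558647/24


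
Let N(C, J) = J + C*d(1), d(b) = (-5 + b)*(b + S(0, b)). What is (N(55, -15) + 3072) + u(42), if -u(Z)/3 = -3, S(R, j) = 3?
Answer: 2186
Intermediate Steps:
d(b) = (-5 + b)*(3 + b) (d(b) = (-5 + b)*(b + 3) = (-5 + b)*(3 + b))
u(Z) = 9 (u(Z) = -3*(-3) = 9)
N(C, J) = J - 16*C (N(C, J) = J + C*(-15 + 1**2 - 2*1) = J + C*(-15 + 1 - 2) = J + C*(-16) = J - 16*C)
(N(55, -15) + 3072) + u(42) = ((-15 - 16*55) + 3072) + 9 = ((-15 - 880) + 3072) + 9 = (-895 + 3072) + 9 = 2177 + 9 = 2186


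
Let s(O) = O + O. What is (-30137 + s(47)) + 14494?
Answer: -15549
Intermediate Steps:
s(O) = 2*O
(-30137 + s(47)) + 14494 = (-30137 + 2*47) + 14494 = (-30137 + 94) + 14494 = -30043 + 14494 = -15549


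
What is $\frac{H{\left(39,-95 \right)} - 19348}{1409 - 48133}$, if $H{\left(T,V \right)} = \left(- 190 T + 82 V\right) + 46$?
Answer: $\frac{17251}{23362} \approx 0.73842$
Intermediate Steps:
$H{\left(T,V \right)} = 46 - 190 T + 82 V$
$\frac{H{\left(39,-95 \right)} - 19348}{1409 - 48133} = \frac{\left(46 - 7410 + 82 \left(-95\right)\right) - 19348}{1409 - 48133} = \frac{\left(46 - 7410 - 7790\right) - 19348}{-46724} = \left(-15154 - 19348\right) \left(- \frac{1}{46724}\right) = \left(-34502\right) \left(- \frac{1}{46724}\right) = \frac{17251}{23362}$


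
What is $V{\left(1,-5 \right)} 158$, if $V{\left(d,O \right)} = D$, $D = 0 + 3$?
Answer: $474$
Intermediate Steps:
$D = 3$
$V{\left(d,O \right)} = 3$
$V{\left(1,-5 \right)} 158 = 3 \cdot 158 = 474$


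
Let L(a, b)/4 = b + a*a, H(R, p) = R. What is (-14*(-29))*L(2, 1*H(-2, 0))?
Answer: 3248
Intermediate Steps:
L(a, b) = 4*b + 4*a² (L(a, b) = 4*(b + a*a) = 4*(b + a²) = 4*b + 4*a²)
(-14*(-29))*L(2, 1*H(-2, 0)) = (-14*(-29))*(4*(1*(-2)) + 4*2²) = 406*(4*(-2) + 4*4) = 406*(-8 + 16) = 406*8 = 3248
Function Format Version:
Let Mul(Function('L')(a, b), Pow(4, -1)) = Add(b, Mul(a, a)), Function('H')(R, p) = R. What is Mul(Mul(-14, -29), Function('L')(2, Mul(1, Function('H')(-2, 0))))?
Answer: 3248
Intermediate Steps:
Function('L')(a, b) = Add(Mul(4, b), Mul(4, Pow(a, 2))) (Function('L')(a, b) = Mul(4, Add(b, Mul(a, a))) = Mul(4, Add(b, Pow(a, 2))) = Add(Mul(4, b), Mul(4, Pow(a, 2))))
Mul(Mul(-14, -29), Function('L')(2, Mul(1, Function('H')(-2, 0)))) = Mul(Mul(-14, -29), Add(Mul(4, Mul(1, -2)), Mul(4, Pow(2, 2)))) = Mul(406, Add(Mul(4, -2), Mul(4, 4))) = Mul(406, Add(-8, 16)) = Mul(406, 8) = 3248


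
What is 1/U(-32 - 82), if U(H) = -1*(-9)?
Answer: 1/9 ≈ 0.11111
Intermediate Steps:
U(H) = 9
1/U(-32 - 82) = 1/9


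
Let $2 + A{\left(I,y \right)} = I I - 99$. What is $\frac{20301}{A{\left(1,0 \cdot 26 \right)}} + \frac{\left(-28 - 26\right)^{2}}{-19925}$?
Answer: $- \frac{16191561}{79700} \approx -203.16$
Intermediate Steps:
$A{\left(I,y \right)} = -101 + I^{2}$ ($A{\left(I,y \right)} = -2 + \left(I I - 99\right) = -2 + \left(I^{2} - 99\right) = -2 + \left(-99 + I^{2}\right) = -101 + I^{2}$)
$\frac{20301}{A{\left(1,0 \cdot 26 \right)}} + \frac{\left(-28 - 26\right)^{2}}{-19925} = \frac{20301}{-101 + 1^{2}} + \frac{\left(-28 - 26\right)^{2}}{-19925} = \frac{20301}{-101 + 1} + \left(-54\right)^{2} \left(- \frac{1}{19925}\right) = \frac{20301}{-100} + 2916 \left(- \frac{1}{19925}\right) = 20301 \left(- \frac{1}{100}\right) - \frac{2916}{19925} = - \frac{20301}{100} - \frac{2916}{19925} = - \frac{16191561}{79700}$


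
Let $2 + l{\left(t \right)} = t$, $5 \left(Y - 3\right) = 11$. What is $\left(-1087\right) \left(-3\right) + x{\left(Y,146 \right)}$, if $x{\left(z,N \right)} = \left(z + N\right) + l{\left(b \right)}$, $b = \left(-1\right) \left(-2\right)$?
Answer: $\frac{17061}{5} \approx 3412.2$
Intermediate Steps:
$b = 2$
$Y = \frac{26}{5}$ ($Y = 3 + \frac{1}{5} \cdot 11 = 3 + \frac{11}{5} = \frac{26}{5} \approx 5.2$)
$l{\left(t \right)} = -2 + t$
$x{\left(z,N \right)} = N + z$ ($x{\left(z,N \right)} = \left(z + N\right) + \left(-2 + 2\right) = \left(N + z\right) + 0 = N + z$)
$\left(-1087\right) \left(-3\right) + x{\left(Y,146 \right)} = \left(-1087\right) \left(-3\right) + \left(146 + \frac{26}{5}\right) = 3261 + \frac{756}{5} = \frac{17061}{5}$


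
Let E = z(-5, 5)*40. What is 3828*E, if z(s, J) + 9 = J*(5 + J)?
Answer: 6277920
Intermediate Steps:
z(s, J) = -9 + J*(5 + J)
E = 1640 (E = (-9 + 5² + 5*5)*40 = (-9 + 25 + 25)*40 = 41*40 = 1640)
3828*E = 3828*1640 = 6277920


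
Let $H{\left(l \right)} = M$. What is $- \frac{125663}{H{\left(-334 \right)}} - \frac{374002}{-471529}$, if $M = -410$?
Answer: $\frac{59407089547}{193326890} \approx 307.29$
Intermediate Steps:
$H{\left(l \right)} = -410$
$- \frac{125663}{H{\left(-334 \right)}} - \frac{374002}{-471529} = - \frac{125663}{-410} - \frac{374002}{-471529} = \left(-125663\right) \left(- \frac{1}{410}\right) - - \frac{374002}{471529} = \frac{125663}{410} + \frac{374002}{471529} = \frac{59407089547}{193326890}$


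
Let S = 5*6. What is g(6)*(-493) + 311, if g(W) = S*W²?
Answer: -532129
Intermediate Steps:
S = 30
g(W) = 30*W²
g(6)*(-493) + 311 = (30*6²)*(-493) + 311 = (30*36)*(-493) + 311 = 1080*(-493) + 311 = -532440 + 311 = -532129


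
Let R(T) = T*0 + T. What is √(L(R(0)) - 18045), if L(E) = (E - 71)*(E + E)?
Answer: 3*I*√2005 ≈ 134.33*I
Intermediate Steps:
R(T) = T (R(T) = 0 + T = T)
L(E) = 2*E*(-71 + E) (L(E) = (-71 + E)*(2*E) = 2*E*(-71 + E))
√(L(R(0)) - 18045) = √(2*0*(-71 + 0) - 18045) = √(2*0*(-71) - 18045) = √(0 - 18045) = √(-18045) = 3*I*√2005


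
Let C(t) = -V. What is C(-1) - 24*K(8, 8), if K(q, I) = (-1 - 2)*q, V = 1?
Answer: 575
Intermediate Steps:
C(t) = -1 (C(t) = -1*1 = -1)
K(q, I) = -3*q
C(-1) - 24*K(8, 8) = -1 - (-72)*8 = -1 - 24*(-24) = -1 + 576 = 575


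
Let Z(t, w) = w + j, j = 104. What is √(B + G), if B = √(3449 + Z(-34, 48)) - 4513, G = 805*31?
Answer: √(20442 + √3601) ≈ 143.19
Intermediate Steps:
Z(t, w) = 104 + w (Z(t, w) = w + 104 = 104 + w)
G = 24955
B = -4513 + √3601 (B = √(3449 + (104 + 48)) - 4513 = √(3449 + 152) - 4513 = √3601 - 4513 = -4513 + √3601 ≈ -4453.0)
√(B + G) = √((-4513 + √3601) + 24955) = √(20442 + √3601)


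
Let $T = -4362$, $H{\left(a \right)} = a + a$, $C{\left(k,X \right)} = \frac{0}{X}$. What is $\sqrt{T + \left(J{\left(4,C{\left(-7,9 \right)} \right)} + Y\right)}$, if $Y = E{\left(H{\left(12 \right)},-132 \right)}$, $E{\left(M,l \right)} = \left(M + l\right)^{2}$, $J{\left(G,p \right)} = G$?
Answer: $\sqrt{7306} \approx 85.475$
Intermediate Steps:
$C{\left(k,X \right)} = 0$
$H{\left(a \right)} = 2 a$
$Y = 11664$ ($Y = \left(2 \cdot 12 - 132\right)^{2} = \left(24 - 132\right)^{2} = \left(-108\right)^{2} = 11664$)
$\sqrt{T + \left(J{\left(4,C{\left(-7,9 \right)} \right)} + Y\right)} = \sqrt{-4362 + \left(4 + 11664\right)} = \sqrt{-4362 + 11668} = \sqrt{7306}$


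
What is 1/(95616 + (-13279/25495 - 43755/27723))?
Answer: 235599295/22526567634906 ≈ 1.0459e-5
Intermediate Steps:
1/(95616 + (-13279/25495 - 43755/27723)) = 1/(95616 + (-13279*1/25495 - 43755*1/27723)) = 1/(95616 + (-13279/25495 - 14585/9241)) = 1/(95616 - 494555814/235599295) = 1/(22526567634906/235599295) = 235599295/22526567634906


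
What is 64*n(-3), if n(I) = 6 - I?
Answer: 576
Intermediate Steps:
64*n(-3) = 64*(6 - 1*(-3)) = 64*(6 + 3) = 64*9 = 576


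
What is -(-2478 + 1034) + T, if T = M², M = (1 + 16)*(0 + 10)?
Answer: 30344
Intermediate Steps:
M = 170 (M = 17*10 = 170)
T = 28900 (T = 170² = 28900)
-(-2478 + 1034) + T = -(-2478 + 1034) + 28900 = -1*(-1444) + 28900 = 1444 + 28900 = 30344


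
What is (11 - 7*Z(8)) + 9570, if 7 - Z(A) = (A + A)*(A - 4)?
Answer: 9980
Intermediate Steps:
Z(A) = 7 - 2*A*(-4 + A) (Z(A) = 7 - (A + A)*(A - 4) = 7 - 2*A*(-4 + A))
(11 - 7*Z(8)) + 9570 = (11 - 7*(7 - 2*8² + 8*8)) + 9570 = (11 - 7*(7 - 2*64 + 64)) + 9570 = (11 - 7*(7 - 128 + 64)) + 9570 = (11 - 7*(-57)) + 9570 = (11 + 399) + 9570 = 410 + 9570 = 9980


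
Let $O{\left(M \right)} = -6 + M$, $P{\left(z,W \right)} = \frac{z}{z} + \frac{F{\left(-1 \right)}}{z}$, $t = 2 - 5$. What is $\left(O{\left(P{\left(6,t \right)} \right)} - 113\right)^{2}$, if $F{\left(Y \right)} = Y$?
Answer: $\frac{502681}{36} \approx 13963.0$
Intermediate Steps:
$t = -3$ ($t = 2 - 5 = -3$)
$P{\left(z,W \right)} = 1 - \frac{1}{z}$ ($P{\left(z,W \right)} = \frac{z}{z} - \frac{1}{z} = 1 - \frac{1}{z}$)
$\left(O{\left(P{\left(6,t \right)} \right)} - 113\right)^{2} = \left(\left(-6 + \frac{-1 + 6}{6}\right) - 113\right)^{2} = \left(\left(-6 + \frac{1}{6} \cdot 5\right) - 113\right)^{2} = \left(\left(-6 + \frac{5}{6}\right) - 113\right)^{2} = \left(- \frac{31}{6} - 113\right)^{2} = \left(- \frac{709}{6}\right)^{2} = \frac{502681}{36}$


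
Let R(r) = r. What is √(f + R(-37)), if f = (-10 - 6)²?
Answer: √219 ≈ 14.799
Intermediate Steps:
f = 256 (f = (-16)² = 256)
√(f + R(-37)) = √(256 - 37) = √219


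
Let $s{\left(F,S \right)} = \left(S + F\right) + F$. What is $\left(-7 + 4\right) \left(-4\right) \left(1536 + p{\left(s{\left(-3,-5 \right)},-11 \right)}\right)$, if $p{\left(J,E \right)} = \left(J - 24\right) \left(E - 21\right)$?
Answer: $31872$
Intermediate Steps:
$s{\left(F,S \right)} = S + 2 F$ ($s{\left(F,S \right)} = \left(F + S\right) + F = S + 2 F$)
$p{\left(J,E \right)} = \left(-24 + J\right) \left(-21 + E\right)$
$\left(-7 + 4\right) \left(-4\right) \left(1536 + p{\left(s{\left(-3,-5 \right)},-11 \right)}\right) = \left(-7 + 4\right) \left(-4\right) \left(1536 - \left(-768 + 32 \left(-5 + 2 \left(-3\right)\right)\right)\right) = \left(-3\right) \left(-4\right) \left(1536 + \left(504 + 264 - 21 \left(-5 - 6\right) - 11 \left(-5 - 6\right)\right)\right) = 12 \left(1536 + \left(504 + 264 - -231 - -121\right)\right) = 12 \left(1536 + \left(504 + 264 + 231 + 121\right)\right) = 12 \left(1536 + 1120\right) = 12 \cdot 2656 = 31872$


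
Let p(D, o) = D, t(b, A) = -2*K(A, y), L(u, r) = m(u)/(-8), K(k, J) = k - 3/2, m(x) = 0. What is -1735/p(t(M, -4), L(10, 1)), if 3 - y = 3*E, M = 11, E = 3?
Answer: -1735/11 ≈ -157.73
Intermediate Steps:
y = -6 (y = 3 - 3*3 = 3 - 1*9 = 3 - 9 = -6)
K(k, J) = -3/2 + k (K(k, J) = k - 3*1/2 = k - 3/2 = -3/2 + k)
L(u, r) = 0 (L(u, r) = 0/(-8) = 0*(-1/8) = 0)
t(b, A) = 3 - 2*A (t(b, A) = -2*(-3/2 + A) = 3 - 2*A)
-1735/p(t(M, -4), L(10, 1)) = -1735/(3 - 2*(-4)) = -1735/(3 + 8) = -1735/11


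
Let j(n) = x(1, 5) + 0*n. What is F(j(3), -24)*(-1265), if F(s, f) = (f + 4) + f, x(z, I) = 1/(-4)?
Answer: 55660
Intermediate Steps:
x(z, I) = -¼
j(n) = -¼ (j(n) = -¼ + 0*n = -¼ + 0 = -¼)
F(s, f) = 4 + 2*f (F(s, f) = (4 + f) + f = 4 + 2*f)
F(j(3), -24)*(-1265) = (4 + 2*(-24))*(-1265) = (4 - 48)*(-1265) = -44*(-1265) = 55660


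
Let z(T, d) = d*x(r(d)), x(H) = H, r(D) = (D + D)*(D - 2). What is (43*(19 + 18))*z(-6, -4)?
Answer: -305472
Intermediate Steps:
r(D) = 2*D*(-2 + D) (r(D) = (2*D)*(-2 + D) = 2*D*(-2 + D))
z(T, d) = 2*d²*(-2 + d) (z(T, d) = d*(2*d*(-2 + d)) = 2*d²*(-2 + d))
(43*(19 + 18))*z(-6, -4) = (43*(19 + 18))*(2*(-4)²*(-2 - 4)) = (43*37)*(2*16*(-6)) = 1591*(-192) = -305472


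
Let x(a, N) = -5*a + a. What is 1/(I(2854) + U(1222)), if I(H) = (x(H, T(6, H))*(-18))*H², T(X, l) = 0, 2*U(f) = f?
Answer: 1/1673764694819 ≈ 5.9746e-13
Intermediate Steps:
U(f) = f/2
x(a, N) = -4*a
I(H) = 72*H³ (I(H) = (-4*H*(-18))*H² = (72*H)*H² = 72*H³)
1/(I(2854) + U(1222)) = 1/(72*2854³ + (½)*1222) = 1/(72*23246731864 + 611) = 1/(1673764694208 + 611) = 1/1673764694819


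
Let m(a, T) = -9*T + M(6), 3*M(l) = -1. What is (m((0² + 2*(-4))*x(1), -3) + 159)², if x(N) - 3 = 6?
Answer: 310249/9 ≈ 34472.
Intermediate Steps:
M(l) = -⅓ (M(l) = (⅓)*(-1) = -⅓)
x(N) = 9 (x(N) = 3 + 6 = 9)
m(a, T) = -⅓ - 9*T (m(a, T) = -9*T - ⅓ = -⅓ - 9*T)
(m((0² + 2*(-4))*x(1), -3) + 159)² = ((-⅓ - 9*(-3)) + 159)² = ((-⅓ + 27) + 159)² = (80/3 + 159)² = (557/3)² = 310249/9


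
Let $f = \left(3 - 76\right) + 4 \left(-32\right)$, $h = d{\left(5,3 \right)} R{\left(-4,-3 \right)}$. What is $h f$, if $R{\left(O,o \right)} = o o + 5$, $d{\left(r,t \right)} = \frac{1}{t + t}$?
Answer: $-469$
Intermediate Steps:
$d{\left(r,t \right)} = \frac{1}{2 t}$
$R{\left(O,o \right)} = 5 + o^{2}$ ($R{\left(O,o \right)} = o^{2} + 5 = 5 + o^{2}$)
$h = \frac{7}{3}$ ($h = \frac{1}{2 \cdot 3} \left(5 + \left(-3\right)^{2}\right) = \frac{1}{2} \cdot \frac{1}{3} \left(5 + 9\right) = \frac{1}{6} \cdot 14 = \frac{7}{3} \approx 2.3333$)
$f = -201$ ($f = -73 - 128 = -201$)
$h f = \frac{7}{3} \left(-201\right) = -469$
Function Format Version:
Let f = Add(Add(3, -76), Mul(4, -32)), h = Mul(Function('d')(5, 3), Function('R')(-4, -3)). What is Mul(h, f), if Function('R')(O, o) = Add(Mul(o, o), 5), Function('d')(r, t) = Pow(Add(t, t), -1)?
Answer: -469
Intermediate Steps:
Function('d')(r, t) = Mul(Rational(1, 2), Pow(t, -1)) (Function('d')(r, t) = Pow(Mul(2, t), -1) = Mul(Rational(1, 2), Pow(t, -1)))
Function('R')(O, o) = Add(5, Pow(o, 2)) (Function('R')(O, o) = Add(Pow(o, 2), 5) = Add(5, Pow(o, 2)))
h = Rational(7, 3) (h = Mul(Mul(Rational(1, 2), Pow(3, -1)), Add(5, Pow(-3, 2))) = Mul(Mul(Rational(1, 2), Rational(1, 3)), Add(5, 9)) = Mul(Rational(1, 6), 14) = Rational(7, 3) ≈ 2.3333)
f = -201 (f = Add(-73, -128) = -201)
Mul(h, f) = Mul(Rational(7, 3), -201) = -469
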